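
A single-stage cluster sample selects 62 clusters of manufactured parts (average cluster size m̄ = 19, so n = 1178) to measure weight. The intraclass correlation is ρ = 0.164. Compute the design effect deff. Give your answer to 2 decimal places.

3.95

deff = 1 + (19 − 1)·0.164 = 1 + 2.952 = 3.952.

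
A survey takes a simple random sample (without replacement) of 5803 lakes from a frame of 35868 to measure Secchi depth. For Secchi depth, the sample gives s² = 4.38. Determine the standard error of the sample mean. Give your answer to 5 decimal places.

Under SRS without replacement, Var(ȳ) = (1 − f)·s²/n with f = n/N = 5803/35868 = 0.16178767.
Var(ȳ) = (1 − 0.16178767)·4.38/5803 = 0.83821233·7.5478201 × 10^-4 = 6.3266759 × 10^-4.
SE(ȳ) = √(6.3266759 × 10^-4) = 0.02515.

0.02515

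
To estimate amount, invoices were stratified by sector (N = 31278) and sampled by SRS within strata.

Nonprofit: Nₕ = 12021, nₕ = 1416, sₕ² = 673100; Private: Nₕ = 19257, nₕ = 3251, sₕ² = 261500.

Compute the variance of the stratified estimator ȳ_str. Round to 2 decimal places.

87.29

Var(ȳ_str) = Σₕ Wₕ²(1 − fₕ)sₕ²/nₕ with Wₕ = Nₕ/N, N = 31278.
Nonprofit: Wₕ = 0.38432764; term = 0.38432764²·(1 − 0.11779386)·673100/1416 = 61.942632.
Private: Wₕ = 0.61567236; term = 0.61567236²·(1 − 0.16882173)·261500/3251 = 25.342428.
Sum = 87.28506.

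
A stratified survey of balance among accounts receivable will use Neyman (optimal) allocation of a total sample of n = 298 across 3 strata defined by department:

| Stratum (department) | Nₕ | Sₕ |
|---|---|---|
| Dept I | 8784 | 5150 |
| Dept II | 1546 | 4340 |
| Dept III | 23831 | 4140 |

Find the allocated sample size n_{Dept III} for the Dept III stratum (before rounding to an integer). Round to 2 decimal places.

Neyman allocation: nₕ = n·NₕSₕ / Σⱼ NⱼSⱼ.
Σ NⱼSⱼ = 8784·5150 + 1546·4340 + 23831·4140 = 1.5060758 × 10^8.
n_{Dept III} = 298·23831·4140 / (1.5060758 × 10^8) = 195.21.

195.21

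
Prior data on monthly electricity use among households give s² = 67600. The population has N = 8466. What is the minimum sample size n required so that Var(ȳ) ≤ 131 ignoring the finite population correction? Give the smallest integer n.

Without fpc, n₀ = s²/D = 67600/131 = 516.0305.
Rounding up, n = 517.

517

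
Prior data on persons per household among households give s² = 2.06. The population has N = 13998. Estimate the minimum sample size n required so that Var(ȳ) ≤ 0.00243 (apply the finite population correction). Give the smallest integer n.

Without fpc, n₀ = s²/D = 2.06/0.00243 = 847.7366.
With fpc, (1 − n/N)·s²/n ≤ D requires n ≥ n₀/(1 + n₀/N) = 847.7366/(1 + 847.7366/13998) = 799.3283.
Rounding up, n = 800.

800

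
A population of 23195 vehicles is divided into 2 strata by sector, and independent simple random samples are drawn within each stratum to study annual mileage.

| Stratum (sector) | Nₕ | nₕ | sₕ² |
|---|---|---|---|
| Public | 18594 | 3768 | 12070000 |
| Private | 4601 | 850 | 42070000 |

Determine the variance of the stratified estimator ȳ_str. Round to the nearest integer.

3229

Var(ȳ_str) = Σₕ Wₕ²(1 − fₕ)sₕ²/nₕ with Wₕ = Nₕ/N, N = 23195.
Public: Wₕ = 0.80163828; term = 0.80163828²·(1 − 0.20264601)·12070000/3768 = 1641.3623.
Private: Wₕ = 0.19836172; term = 0.19836172²·(1 − 0.18474245)·42070000/850 = 1587.6842.
Sum = 3229.0465.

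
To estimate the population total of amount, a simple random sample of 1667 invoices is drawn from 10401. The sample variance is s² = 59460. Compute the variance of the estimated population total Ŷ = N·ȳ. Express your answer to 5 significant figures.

3.2402 × 10^9

Var(Ŷ) = N²·Var(ȳ) = N²·(1 − n/N)·s²/n.
f = 1667/10401 = 0.16027305; Var(ȳ) = 0.83972695·59460/1667 = 29.952108.
Var(Ŷ) = 10401² · 29.952108 = 3.240243 × 10^9.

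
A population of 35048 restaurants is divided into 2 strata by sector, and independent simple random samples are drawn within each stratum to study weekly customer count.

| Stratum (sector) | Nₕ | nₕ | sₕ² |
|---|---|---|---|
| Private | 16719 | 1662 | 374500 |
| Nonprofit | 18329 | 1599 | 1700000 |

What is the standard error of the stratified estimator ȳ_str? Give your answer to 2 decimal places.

Var(ȳ_str) = Σₕ Wₕ²(1 − fₕ)sₕ²/nₕ with Wₕ = Nₕ/N, N = 35048.
Private: Wₕ = 0.47703150; term = 0.47703150²·(1 − 0.09940786)·374500/1662 = 46.178845.
Nonprofit: Wₕ = 0.52296850; term = 0.52296850²·(1 − 0.08723880)·1700000/1599 = 265.40475.
Sum = 311.5836.
SE = √(311.5836) = 17.65.

17.65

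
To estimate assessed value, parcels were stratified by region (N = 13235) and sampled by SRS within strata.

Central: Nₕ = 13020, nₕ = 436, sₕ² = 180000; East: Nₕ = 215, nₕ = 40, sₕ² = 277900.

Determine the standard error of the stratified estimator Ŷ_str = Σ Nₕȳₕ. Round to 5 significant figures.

260580

Var(Ŷ_str) = Σₕ Nₕ²(1 − fₕ)sₕ²/nₕ.
Central: 13020²·(1 − 436/13020)·180000/436 = 6.7641886 × 10^10.
East: 215²·(1 − 40/215)·277900/40 = 2.6139969 × 10^8.
Sum = 6.7903286 × 10^10.
SE = √(6.7903286 × 10^10) = 260580.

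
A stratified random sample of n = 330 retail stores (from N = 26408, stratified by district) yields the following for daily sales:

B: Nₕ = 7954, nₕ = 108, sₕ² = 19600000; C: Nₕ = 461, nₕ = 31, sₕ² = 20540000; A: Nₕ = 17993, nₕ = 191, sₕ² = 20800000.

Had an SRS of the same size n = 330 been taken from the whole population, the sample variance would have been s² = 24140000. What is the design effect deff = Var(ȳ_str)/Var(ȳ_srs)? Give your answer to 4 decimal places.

0.9198

Var(ȳ_str) = Σ Wₕ²(1−fₕ)sₕ²/nₕ with Wₕ = Nₕ/26408:
  B: (7954/26408)²·(1−108/7954)·19600000/108 = 16240.342
  C: (461/26408)²·(1−31/461)·20540000/31 = 188.33763
  A: (17993/26408)²·(1−191/17993)·20800000/191 = 50018.576
  → Var(ȳ_str) = 66447.256.
Var(ȳ_srs) = (1 − 330/26408)·24140000/330 = 72237.398.
deff = 66447.256 / 72237.398 = 0.9198.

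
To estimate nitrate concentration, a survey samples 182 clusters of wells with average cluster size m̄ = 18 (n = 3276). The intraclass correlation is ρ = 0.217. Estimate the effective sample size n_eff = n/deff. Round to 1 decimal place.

698.7

deff = 1 + (18 − 1)·0.217 = 1 + 3.689 = 4.689.
n_eff = 3276 / 4.689 = 698.7.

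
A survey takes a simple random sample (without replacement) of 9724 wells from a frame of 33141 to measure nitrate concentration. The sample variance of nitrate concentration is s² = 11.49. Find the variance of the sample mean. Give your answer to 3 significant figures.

8.35 × 10^-4

Under SRS without replacement, Var(ȳ) = (1 − f)·s²/n with f = n/N = 9724/33141 = 0.29341299.
Var(ȳ) = (1 − 0.29341299)·11.49/9724 = 0.70658701·0.0011816125 = 8.3491204 × 10^-4.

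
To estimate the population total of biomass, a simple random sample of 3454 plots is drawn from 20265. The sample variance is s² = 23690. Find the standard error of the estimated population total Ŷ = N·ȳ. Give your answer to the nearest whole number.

Var(Ŷ) = N²·Var(ȳ) = N²·(1 − n/N)·s²/n.
f = 3454/20265 = 0.17044165; Var(ȳ) = 0.82955835·23690/3454 = 5.6897039.
Var(Ŷ) = 20265² · 5.6897039 = 2.336592 × 10^9.
SE(Ŷ) = √(2.336592 × 10^9) = 48338.

48338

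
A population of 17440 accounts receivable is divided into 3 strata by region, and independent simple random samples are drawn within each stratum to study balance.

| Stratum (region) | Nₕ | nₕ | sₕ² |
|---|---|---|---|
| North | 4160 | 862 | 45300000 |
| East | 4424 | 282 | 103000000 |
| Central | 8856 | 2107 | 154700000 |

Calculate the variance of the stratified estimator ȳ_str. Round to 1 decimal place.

38803.6

Var(ȳ_str) = Σₕ Wₕ²(1 − fₕ)sₕ²/nₕ with Wₕ = Nₕ/N, N = 17440.
North: Wₕ = 0.23853211; term = 0.23853211²·(1 − 0.20721154)·45300000/862 = 2370.5109.
East: Wₕ = 0.25366972; term = 0.25366972²·(1 − 0.06374322)·103000000/282 = 22004.949.
Central: Wₕ = 0.50779817; term = 0.50779817²·(1 − 0.23791780)·154700000/2107 = 14428.124.
Sum = 38803.584.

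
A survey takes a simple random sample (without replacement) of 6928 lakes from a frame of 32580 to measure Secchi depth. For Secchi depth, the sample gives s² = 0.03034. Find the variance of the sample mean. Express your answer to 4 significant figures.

3.448 × 10^-6

Under SRS without replacement, Var(ȳ) = (1 − f)·s²/n with f = n/N = 6928/32580 = 0.21264579.
Var(ȳ) = (1 − 0.21264579)·0.03034/6928 = 0.78735421·4.3793303 × 10^-6 = 3.4480841 × 10^-6.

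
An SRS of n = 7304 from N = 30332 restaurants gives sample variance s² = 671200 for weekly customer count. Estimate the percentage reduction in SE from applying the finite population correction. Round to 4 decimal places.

f = n/N = 7304/30332 = 0.24080179.
SE_no-fpc = √(s²/n) = 9.5861803; SE_fpc = √((1−f)s²/n) = 8.3526287.
Ratio = √(1−f) = 0.87131981. Reduction = 100·(1 − 0.87131981) = 12.8680%.

12.8680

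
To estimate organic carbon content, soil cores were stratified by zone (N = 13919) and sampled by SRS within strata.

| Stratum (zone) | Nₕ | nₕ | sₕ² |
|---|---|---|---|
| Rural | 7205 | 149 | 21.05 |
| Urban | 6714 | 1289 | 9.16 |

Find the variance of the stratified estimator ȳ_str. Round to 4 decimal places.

Var(ȳ_str) = Σₕ Wₕ²(1 − fₕ)sₕ²/nₕ with Wₕ = Nₕ/N, N = 13919.
Rural: Wₕ = 0.51763776; term = 0.51763776²·(1 − 0.02068008)·21.05/149 = 0.037071684.
Urban: Wₕ = 0.48236224; term = 0.48236224²·(1 − 0.19198689)·9.16/1289 = 0.0013360034.
Sum = 0.038407687.

0.0384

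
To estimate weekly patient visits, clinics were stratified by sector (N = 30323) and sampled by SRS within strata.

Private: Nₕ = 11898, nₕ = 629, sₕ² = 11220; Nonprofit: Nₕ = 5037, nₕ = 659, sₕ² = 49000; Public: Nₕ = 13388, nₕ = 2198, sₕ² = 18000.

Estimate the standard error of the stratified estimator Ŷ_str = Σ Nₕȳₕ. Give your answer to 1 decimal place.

72513.4

Var(Ŷ_str) = Σₕ Nₕ²(1 − fₕ)sₕ²/nₕ.
Private: 11898²·(1 − 629/11898)·11220/629 = 2.3916716 × 10^9.
Nonprofit: 5037²·(1 − 659/5037)·49000/659 = 1.6396773 × 10^9.
Public: 13388²·(1 − 2198/13388)·18000/2198 = 1.2268476 × 10^9.
Sum = 5.2581965 × 10^9.
SE = √(5.2581965 × 10^9) = 72513.4.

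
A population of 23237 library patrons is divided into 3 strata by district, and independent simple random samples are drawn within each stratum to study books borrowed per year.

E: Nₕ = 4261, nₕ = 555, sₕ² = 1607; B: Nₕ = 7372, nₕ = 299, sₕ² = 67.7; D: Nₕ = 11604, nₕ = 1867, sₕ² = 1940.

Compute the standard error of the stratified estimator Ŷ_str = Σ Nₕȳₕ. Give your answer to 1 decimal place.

Var(Ŷ_str) = Σₕ Nₕ²(1 − fₕ)sₕ²/nₕ.
E: 4261²·(1 − 555/4261)·1607/555 = 4.572354 × 10^7.
B: 7372²·(1 − 299/7372)·67.7/299 = 1.18061 × 10^7.
D: 11604²·(1 − 1867/11604)·1940/1867 = 1.17406 × 10^8.
Sum = 1.7493564 × 10^8.
SE = √(1.7493564 × 10^8) = 13226.3.

13226.3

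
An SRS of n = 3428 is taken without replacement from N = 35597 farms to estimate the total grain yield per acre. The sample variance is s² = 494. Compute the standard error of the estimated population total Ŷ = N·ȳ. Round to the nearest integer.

Var(Ŷ) = N²·Var(ȳ) = N²·(1 − n/N)·s²/n.
f = 3428/35597 = 0.09630025; Var(ȳ) = 0.90369975·494/3428 = 0.13022978.
Var(Ŷ) = 35597² · 0.13022978 = 1.650202 × 10^8.
SE(Ŷ) = √(1.650202 × 10^8) = 12846.

12846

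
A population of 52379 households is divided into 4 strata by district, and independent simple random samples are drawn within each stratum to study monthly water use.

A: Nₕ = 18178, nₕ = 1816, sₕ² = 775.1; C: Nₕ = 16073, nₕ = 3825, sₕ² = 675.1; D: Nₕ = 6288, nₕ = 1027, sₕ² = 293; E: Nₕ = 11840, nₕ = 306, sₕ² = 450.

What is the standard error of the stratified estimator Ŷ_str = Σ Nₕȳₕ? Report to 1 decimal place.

19286.2

Var(Ŷ_str) = Σₕ Nₕ²(1 − fₕ)sₕ²/nₕ.
A: 18178²·(1 − 1816/18178)·775.1/1816 = 1.2694757 × 10^8.
C: 16073²·(1 − 3825/16073)·675.1/3825 = 3.4745518 × 10^7.
D: 6288²·(1 − 1027/6288)·293/1027 = 9.4379574 × 10^6.
E: 11840²·(1 − 306/11840)·450/306 = 2.0082729 × 10^8.
Sum = 3.7195834 × 10^8.
SE = √(3.7195834 × 10^8) = 19286.2.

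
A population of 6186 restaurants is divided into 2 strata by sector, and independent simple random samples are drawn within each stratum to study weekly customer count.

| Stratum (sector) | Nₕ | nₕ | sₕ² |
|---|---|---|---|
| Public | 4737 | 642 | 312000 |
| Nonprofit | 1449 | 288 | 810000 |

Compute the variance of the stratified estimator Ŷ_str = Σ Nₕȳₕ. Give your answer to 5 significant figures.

Var(Ŷ_str) = Σₕ Nₕ²(1 − fₕ)sₕ²/nₕ.
Public: 4737²·(1 − 642/4737)·312000/642 = 9.4270727 × 10^9.
Nonprofit: 1449²·(1 − 288/1449)·810000/288 = 4.7314378 × 10^9.
Sum = 1.4158511 × 10^10.

1.4159 × 10^10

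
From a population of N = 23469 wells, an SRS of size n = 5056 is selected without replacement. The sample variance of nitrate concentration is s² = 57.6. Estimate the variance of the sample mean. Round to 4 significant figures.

0.008938

Under SRS without replacement, Var(ȳ) = (1 − f)·s²/n with f = n/N = 5056/23469 = 0.21543312.
Var(ȳ) = (1 − 0.21543312)·57.6/5056 = 0.78456688·0.011392405 = 0.0089381036.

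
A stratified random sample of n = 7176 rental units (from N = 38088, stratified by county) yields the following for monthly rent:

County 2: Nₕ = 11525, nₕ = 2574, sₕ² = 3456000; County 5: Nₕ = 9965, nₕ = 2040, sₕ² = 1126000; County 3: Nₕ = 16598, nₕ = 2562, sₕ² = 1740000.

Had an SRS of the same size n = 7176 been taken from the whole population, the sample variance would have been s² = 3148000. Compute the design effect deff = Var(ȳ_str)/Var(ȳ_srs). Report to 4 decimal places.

0.6589

Var(ȳ_str) = Σ Wₕ²(1−fₕ)sₕ²/nₕ with Wₕ = Nₕ/38088:
  County 2: (11525/38088)²·(1−2574/11525)·3456000/2574 = 95.477567
  County 5: (9965/38088)²·(1−2040/9965)·1126000/2040 = 30.047508
  County 3: (16598/38088)²·(1−2562/16598)·1740000/2562 = 109.06688
  → Var(ȳ_str) = 234.59196.
Var(ȳ_srs) = (1 − 7176/38088)·3148000/7176 = 356.0338.
deff = 234.59196 / 356.0338 = 0.6589.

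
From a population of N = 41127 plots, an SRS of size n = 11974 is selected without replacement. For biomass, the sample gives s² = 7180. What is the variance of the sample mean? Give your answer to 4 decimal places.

0.4251

Under SRS without replacement, Var(ȳ) = (1 − f)·s²/n with f = n/N = 11974/41127 = 0.29114694.
Var(ȳ) = (1 − 0.29114694)·7180/11974 = 0.70885306·0.59963254 = 0.42505136.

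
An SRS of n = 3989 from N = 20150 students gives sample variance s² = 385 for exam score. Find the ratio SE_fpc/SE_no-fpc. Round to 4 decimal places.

0.8956

f = n/N = 3989/20150 = 0.19796526.
SE_no-fpc = √(s²/n) = 0.31066931; SE_fpc = √((1−f)s²/n) = 0.27822422.
Ratio = √(1−f) = 0.89556392.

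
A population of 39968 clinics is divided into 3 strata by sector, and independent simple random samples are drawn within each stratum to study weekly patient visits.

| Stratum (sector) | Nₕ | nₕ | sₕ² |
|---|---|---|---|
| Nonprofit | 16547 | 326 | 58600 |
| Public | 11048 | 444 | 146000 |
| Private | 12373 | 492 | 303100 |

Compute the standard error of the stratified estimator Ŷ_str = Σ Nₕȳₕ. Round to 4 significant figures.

Var(Ŷ_str) = Σₕ Nₕ²(1 − fₕ)sₕ²/nₕ.
Nonprofit: 16547²·(1 − 326/16547)·58600/326 = 4.8247732 × 10^10.
Public: 11048²·(1 − 444/11048)·146000/444 = 3.8523281 × 10^10.
Private: 12373²·(1 − 492/12373)·303100/492 = 9.0562592 × 10^10.
Sum = 1.7733361 × 10^11.
SE = √(1.7733361 × 10^11) = 421100.

421100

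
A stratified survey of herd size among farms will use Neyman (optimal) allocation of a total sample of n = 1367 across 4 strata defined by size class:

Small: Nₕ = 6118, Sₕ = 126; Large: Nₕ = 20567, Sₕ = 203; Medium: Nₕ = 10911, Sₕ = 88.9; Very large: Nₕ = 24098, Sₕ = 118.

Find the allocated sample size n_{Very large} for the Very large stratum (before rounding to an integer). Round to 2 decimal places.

Neyman allocation: nₕ = n·NₕSₕ / Σⱼ NⱼSⱼ.
Σ NⱼSⱼ = 6118·126 + 20567·203 + 10911·88.9 + 24098·118 = 8.7595209 × 10^6.
n_{Very large} = 1367·24098·118 / (8.7595209 × 10^6) = 443.76.

443.76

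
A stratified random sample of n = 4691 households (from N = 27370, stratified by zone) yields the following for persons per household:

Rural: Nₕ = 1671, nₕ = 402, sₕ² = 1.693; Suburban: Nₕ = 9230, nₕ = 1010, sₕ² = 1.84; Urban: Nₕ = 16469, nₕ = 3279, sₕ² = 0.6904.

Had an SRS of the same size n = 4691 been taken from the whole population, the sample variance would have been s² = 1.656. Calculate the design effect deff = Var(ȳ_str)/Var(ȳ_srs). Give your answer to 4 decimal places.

0.8803

Var(ȳ_str) = Σ Wₕ²(1−fₕ)sₕ²/nₕ with Wₕ = Nₕ/27370:
  Rural: (1671/27370)²·(1−402/1671)·1.693/402 = 1.1921184 × 10^-5
  Suburban: (9230/27370)²·(1−1010/9230)·1.84/1010 = 1.845102 × 10^-4
  Urban: (16469/27370)²·(1−3279/16469)·0.6904/3279 = 6.1055079 × 10^-5
  → Var(ȳ_str) = 2.5748646 × 10^-4.
Var(ȳ_srs) = (1 − 4691/27370)·1.656/4691 = 2.9251221 × 10^-4.
deff = (2.5748646 × 10^-4) / (2.9251221 × 10^-4) = 0.8803.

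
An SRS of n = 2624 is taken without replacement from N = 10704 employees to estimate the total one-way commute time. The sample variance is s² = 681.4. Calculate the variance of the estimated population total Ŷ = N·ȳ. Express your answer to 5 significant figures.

Var(Ŷ) = N²·Var(ȳ) = N²·(1 − n/N)·s²/n.
f = 2624/10704 = 0.24514200; Var(ȳ) = 0.75485800·681.4/2624 = 0.19602143.
Var(Ŷ) = 10704² · 0.19602143 = 2.2459276 × 10^7.

2.2459 × 10^7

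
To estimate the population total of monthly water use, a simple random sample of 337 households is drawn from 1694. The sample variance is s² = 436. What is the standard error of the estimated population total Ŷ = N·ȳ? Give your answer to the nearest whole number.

1725

Var(Ŷ) = N²·Var(ȳ) = N²·(1 − n/N)·s²/n.
f = 337/1694 = 0.19893743; Var(ȳ) = 0.80106257·436/337 = 1.0363896.
Var(Ŷ) = 1694² · 1.0363896 = 2.9740609 × 10^6.
SE(Ŷ) = √(2.9740609 × 10^6) = 1725.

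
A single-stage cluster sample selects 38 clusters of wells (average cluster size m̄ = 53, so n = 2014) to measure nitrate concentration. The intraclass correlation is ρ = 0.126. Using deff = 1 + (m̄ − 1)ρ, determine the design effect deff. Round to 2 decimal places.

7.55

deff = 1 + (53 − 1)·0.126 = 1 + 6.552 = 7.552.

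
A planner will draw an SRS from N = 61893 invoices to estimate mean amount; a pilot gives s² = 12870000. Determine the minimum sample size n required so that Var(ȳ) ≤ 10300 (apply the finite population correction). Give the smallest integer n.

Without fpc, n₀ = s²/D = 12870000/10300 = 1249.5146.
With fpc, (1 − n/N)·s²/n ≤ D requires n ≥ n₀/(1 + n₀/N) = 1249.5146/(1 + 1249.5146/61893) = 1224.7882.
Rounding up, n = 1225.

1225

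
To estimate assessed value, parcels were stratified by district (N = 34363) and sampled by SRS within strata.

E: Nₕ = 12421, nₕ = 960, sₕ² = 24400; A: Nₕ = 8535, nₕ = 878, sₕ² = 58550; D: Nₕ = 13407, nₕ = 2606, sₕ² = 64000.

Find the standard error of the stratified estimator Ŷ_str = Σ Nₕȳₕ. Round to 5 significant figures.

Var(Ŷ_str) = Σₕ Nₕ²(1 − fₕ)sₕ²/nₕ.
E: 12421²·(1 − 960/12421)·24400/960 = 3.6182425 × 10^9.
A: 8535²·(1 − 878/8535)·58550/878 = 4.3580736 × 10^9.
D: 13407²·(1 − 2606/13407)·64000/2606 = 3.5563225 × 10^9.
Sum = 1.1532639 × 10^10.
SE = √(1.1532639 × 10^10) = 107390.

107390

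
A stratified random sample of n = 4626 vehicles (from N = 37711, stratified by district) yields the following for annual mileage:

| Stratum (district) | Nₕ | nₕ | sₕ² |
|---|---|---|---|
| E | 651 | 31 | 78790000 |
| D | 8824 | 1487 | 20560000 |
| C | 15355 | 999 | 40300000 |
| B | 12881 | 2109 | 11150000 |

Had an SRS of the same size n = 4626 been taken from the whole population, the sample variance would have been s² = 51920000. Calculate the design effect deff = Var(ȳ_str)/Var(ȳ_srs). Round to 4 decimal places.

0.8246

Var(ȳ_str) = Σ Wₕ²(1−fₕ)sₕ²/nₕ with Wₕ = Nₕ/37711:
  E: (651/37711)²·(1−31/651)·78790000/31 = 721.34992
  D: (8824/37711)²·(1−1487/8824)·20560000/1487 = 629.4483
  C: (15355/37711)²·(1−999/15355)·40300000/999 = 6252.9755
  B: (12881/37711)²·(1−2109/12881)·11150000/2109 = 515.8318
  → Var(ȳ_str) = 8119.6055.
Var(ȳ_srs) = (1 − 4626/37711)·51920000/4626 = 9846.7326.
deff = 8119.6055 / 9846.7326 = 0.8246.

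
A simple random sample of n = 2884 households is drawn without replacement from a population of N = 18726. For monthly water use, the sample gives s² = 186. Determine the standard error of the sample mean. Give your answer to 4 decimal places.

Under SRS without replacement, Var(ȳ) = (1 − f)·s²/n with f = n/N = 2884/18726 = 0.15401047.
Var(ȳ) = (1 − 0.15401047)·186/2884 = 0.84598953·0.064493759 = 0.054561045.
SE(ȳ) = √(0.054561045) = 0.2336.

0.2336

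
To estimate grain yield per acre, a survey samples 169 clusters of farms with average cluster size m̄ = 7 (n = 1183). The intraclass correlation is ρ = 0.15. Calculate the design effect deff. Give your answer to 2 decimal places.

1.90

deff = 1 + (7 − 1)·0.15 = 1 + 0.9 = 1.9.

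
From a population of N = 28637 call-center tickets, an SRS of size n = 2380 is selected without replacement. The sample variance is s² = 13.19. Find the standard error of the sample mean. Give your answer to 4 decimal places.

Under SRS without replacement, Var(ȳ) = (1 − f)·s²/n with f = n/N = 2380/28637 = 0.08310926.
Var(ȳ) = (1 − 0.08310926)·13.19/2380 = 0.91689074·0.0055420168 = 0.0050814239.
SE(ȳ) = √(0.0050814239) = 0.0713.

0.0713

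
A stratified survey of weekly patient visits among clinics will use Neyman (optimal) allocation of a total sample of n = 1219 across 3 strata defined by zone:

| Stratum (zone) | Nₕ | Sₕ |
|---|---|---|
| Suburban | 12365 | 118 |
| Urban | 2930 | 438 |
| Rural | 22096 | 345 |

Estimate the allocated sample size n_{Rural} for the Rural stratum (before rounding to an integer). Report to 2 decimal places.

Neyman allocation: nₕ = n·NₕSₕ / Σⱼ NⱼSⱼ.
Σ NⱼSⱼ = 12365·118 + 2930·438 + 22096·345 = 1.036553 × 10^7.
n_{Rural} = 1219·22096·345 / (1.036553 × 10^7) = 896.49.

896.49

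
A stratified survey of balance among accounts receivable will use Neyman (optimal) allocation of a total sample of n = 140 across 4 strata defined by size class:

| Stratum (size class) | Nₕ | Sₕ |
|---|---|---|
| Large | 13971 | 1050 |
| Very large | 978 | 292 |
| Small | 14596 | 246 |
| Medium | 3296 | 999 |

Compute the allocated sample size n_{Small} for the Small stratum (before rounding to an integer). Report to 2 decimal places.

Neyman allocation: nₕ = n·NₕSₕ / Σⱼ NⱼSⱼ.
Σ NⱼSⱼ = 13971·1050 + 978·292 + 14596·246 + 3296·999 = 2.1838446 × 10^7.
n_{Small} = 140·14596·246 / (2.1838446 × 10^7) = 23.02.

23.02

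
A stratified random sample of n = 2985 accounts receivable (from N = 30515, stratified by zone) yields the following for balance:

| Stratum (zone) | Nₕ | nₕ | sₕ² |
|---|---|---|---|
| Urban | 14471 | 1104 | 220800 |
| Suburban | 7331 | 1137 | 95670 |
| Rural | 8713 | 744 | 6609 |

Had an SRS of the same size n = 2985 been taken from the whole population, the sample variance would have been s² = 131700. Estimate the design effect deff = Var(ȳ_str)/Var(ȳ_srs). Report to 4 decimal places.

Var(ȳ_str) = Σ Wₕ²(1−fₕ)sₕ²/nₕ with Wₕ = Nₕ/30515:
  Urban: (14471/30515)²·(1−1104/14471)·220800/1104 = 41.546624
  Suburban: (7331/30515)²·(1−1137/7331)·95670/1137 = 4.1032028
  Rural: (8713/30515)²·(1−744/8713)·6609/744 = 0.66238061
  → Var(ȳ_str) = 46.312207.
Var(ȳ_srs) = (1 − 2985/30515)·131700/2985 = 39.804693.
deff = 46.312207 / 39.804693 = 1.1635.

1.1635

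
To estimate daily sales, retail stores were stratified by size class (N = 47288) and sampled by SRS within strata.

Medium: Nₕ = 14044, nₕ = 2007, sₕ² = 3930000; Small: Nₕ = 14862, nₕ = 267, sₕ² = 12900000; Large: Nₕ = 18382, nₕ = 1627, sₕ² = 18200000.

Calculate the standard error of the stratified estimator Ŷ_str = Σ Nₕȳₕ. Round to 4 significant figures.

3.776 × 10^6

Var(Ŷ_str) = Σₕ Nₕ²(1 − fₕ)sₕ²/nₕ.
Medium: 14044²·(1 − 2007/14044)·3930000/2007 = 3.3102002 × 10^11.
Small: 14862²·(1 − 267/14862)·12900000/267 = 1.0479964 × 10^13.
Large: 18382²·(1 − 1627/18382)·18200000/1627 = 3.4452523 × 10^12.
Sum = 1.4256236 × 10^13.
SE = √(1.4256236 × 10^13) = 3.776 × 10^6.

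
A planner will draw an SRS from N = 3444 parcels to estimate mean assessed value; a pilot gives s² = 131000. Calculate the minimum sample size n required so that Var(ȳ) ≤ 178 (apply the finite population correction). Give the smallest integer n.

607

Without fpc, n₀ = s²/D = 131000/178 = 735.9551.
With fpc, (1 − n/N)·s²/n ≤ D requires n ≥ n₀/(1 + n₀/N) = 735.9551/(1 + 735.9551/3444) = 606.3772.
Rounding up, n = 607.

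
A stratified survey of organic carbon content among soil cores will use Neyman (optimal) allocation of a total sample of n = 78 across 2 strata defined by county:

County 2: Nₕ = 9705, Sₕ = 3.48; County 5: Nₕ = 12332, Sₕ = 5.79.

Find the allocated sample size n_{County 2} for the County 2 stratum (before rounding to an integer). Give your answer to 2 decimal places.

25.05

Neyman allocation: nₕ = n·NₕSₕ / Σⱼ NⱼSⱼ.
Σ NⱼSⱼ = 9705·3.48 + 12332·5.79 = 105175.68.
n_{County 2} = 78·9705·3.48 / 105175.68 = 25.05.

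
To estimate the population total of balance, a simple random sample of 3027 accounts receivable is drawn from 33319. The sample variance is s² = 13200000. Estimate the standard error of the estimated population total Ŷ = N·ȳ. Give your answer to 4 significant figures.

2.098 × 10^6

Var(Ŷ) = N²·Var(ȳ) = N²·(1 − n/N)·s²/n.
f = 3027/33319 = 0.09084907; Var(ȳ) = 0.90915093·13200000/3027 = 3964.5829.
Var(Ŷ) = 33319² · 3964.5829 = 4.4013045 × 10^12.
SE(Ŷ) = √(4.4013045 × 10^12) = 2.098 × 10^6.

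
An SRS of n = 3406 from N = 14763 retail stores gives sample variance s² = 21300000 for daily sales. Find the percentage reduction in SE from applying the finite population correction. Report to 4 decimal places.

12.2909

f = n/N = 3406/14763 = 0.23071191.
SE_no-fpc = √(s²/n) = 79.080149; SE_fpc = √((1−f)s²/n) = 69.360463.
Ratio = √(1−f) = 0.87709069. Reduction = 100·(1 − 0.87709069) = 12.2909%.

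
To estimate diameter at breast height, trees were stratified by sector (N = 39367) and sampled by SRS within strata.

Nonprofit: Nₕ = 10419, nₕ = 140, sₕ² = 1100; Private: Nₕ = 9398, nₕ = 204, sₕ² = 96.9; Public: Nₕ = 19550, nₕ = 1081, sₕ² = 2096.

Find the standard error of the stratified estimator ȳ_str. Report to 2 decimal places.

1.01

Var(ȳ_str) = Σₕ Wₕ²(1 − fₕ)sₕ²/nₕ with Wₕ = Nₕ/N, N = 39367.
Nonprofit: Wₕ = 0.26466330; term = 0.26466330²·(1 − 0.01343699)·1100/140 = 0.54297135.
Private: Wₕ = 0.23872787; term = 0.23872787²·(1 − 0.02170675)·96.9/204 = 0.026483105.
Public: Wₕ = 0.49660883; term = 0.49660883²·(1 − 0.05529412)·2096/1081 = 0.45174264.
Sum = 1.0211971.
SE = √(1.0211971) = 1.01.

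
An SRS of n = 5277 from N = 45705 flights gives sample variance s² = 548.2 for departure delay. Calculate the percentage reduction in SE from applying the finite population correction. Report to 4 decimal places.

5.9499

f = n/N = 5277/45705 = 0.11545783.
SE_no-fpc = √(s²/n) = 0.32231162; SE_fpc = √((1−f)s²/n) = 0.30313441.
Ratio = √(1−f) = 0.94050102. Reduction = 100·(1 − 0.94050102) = 5.9499%.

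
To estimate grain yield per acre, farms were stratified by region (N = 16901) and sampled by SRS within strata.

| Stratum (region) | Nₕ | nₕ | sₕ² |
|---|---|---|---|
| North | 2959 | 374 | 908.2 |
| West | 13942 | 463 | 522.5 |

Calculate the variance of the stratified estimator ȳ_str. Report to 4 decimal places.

Var(ȳ_str) = Σₕ Wₕ²(1 − fₕ)sₕ²/nₕ with Wₕ = Nₕ/N, N = 16901.
North: Wₕ = 0.17507840; term = 0.17507840²·(1 − 0.12639405)·908.2/374 = 0.065026534.
West: Wₕ = 0.82492160; term = 0.82492160²·(1 − 0.03320901)·522.5/463 = 0.74244323.
Sum = 0.80746976.

0.8075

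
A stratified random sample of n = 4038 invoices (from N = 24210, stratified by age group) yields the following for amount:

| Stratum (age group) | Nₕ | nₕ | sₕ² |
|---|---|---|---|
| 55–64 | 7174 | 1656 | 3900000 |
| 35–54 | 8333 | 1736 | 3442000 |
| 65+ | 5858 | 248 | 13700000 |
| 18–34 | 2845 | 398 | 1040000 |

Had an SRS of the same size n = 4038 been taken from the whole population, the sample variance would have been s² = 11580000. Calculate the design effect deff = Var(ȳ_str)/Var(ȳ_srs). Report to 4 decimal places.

1.4537

Var(ȳ_str) = Σ Wₕ²(1−fₕ)sₕ²/nₕ with Wₕ = Nₕ/24210:
  55–64: (7174/24210)²·(1−1656/7174)·3900000/1656 = 159.05882
  35–54: (8333/24210)²·(1−1736/8333)·3442000/1736 = 185.95995
  65+: (5858/24210)²·(1−248/5858)·13700000/248 = 3097.3589
  18–34: (2845/24210)²·(1−398/2845)·1040000/398 = 31.036799
  → Var(ȳ_str) = 3473.4145.
Var(ȳ_srs) = (1 − 4038/24210)·11580000/4038 = 2389.4416.
deff = 3473.4145 / 2389.4416 = 1.4537.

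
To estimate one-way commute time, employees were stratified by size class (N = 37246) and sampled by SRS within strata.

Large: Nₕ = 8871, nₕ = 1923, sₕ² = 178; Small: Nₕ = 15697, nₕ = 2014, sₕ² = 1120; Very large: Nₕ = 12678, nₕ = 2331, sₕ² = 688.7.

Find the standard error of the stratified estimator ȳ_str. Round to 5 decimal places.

Var(ȳ_str) = Σₕ Wₕ²(1 − fₕ)sₕ²/nₕ with Wₕ = Nₕ/N, N = 37246.
Large: Wₕ = 0.23817323; term = 0.23817323²·(1 − 0.21677376)·178/1923 = 0.004112575.
Small: Wₕ = 0.42144123; term = 0.42144123²·(1 − 0.12830477)·1120/2014 = 0.086098833.
Very large: Wₕ = 0.34038554; term = 0.34038554²·(1 − 0.18386181)·688.7/2331 = 0.027937898.
Sum = 0.11814931.
SE = √(0.11814931) = 0.34373.

0.34373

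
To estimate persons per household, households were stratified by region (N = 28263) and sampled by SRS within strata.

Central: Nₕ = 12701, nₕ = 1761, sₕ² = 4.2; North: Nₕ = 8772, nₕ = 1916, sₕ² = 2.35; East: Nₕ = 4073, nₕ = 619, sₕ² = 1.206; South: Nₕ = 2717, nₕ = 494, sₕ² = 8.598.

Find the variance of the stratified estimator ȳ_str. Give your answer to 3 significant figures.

Var(ȳ_str) = Σₕ Wₕ²(1 − fₕ)sₕ²/nₕ with Wₕ = Nₕ/N, N = 28263.
Central: Wₕ = 0.44938612; term = 0.44938612²·(1 − 0.13865050)·4.2/1761 = 4.1486678 × 10^-4.
North: Wₕ = 0.31037045; term = 0.31037045²·(1 − 0.21842225)·2.35/1916 = 9.2343275 × 10^-5.
East: Wₕ = 0.14411067; term = 0.14411067²·(1 − 0.15197643)·1.206/619 = 3.4312857 × 10^-5.
South: Wₕ = 0.09613275; term = 0.09613275²·(1 − 0.18181818)·8.598/494 = 1.3160218 × 10^-4.
Sum = 6.7312509 × 10^-4.

6.73 × 10^-4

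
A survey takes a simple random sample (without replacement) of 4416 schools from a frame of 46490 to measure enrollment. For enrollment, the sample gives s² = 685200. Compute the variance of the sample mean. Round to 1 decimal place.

140.4

Under SRS without replacement, Var(ȳ) = (1 − f)·s²/n with f = n/N = 4416/46490 = 0.09498817.
Var(ȳ) = (1 − 0.09498817)·685200/4416 = 0.90501183·155.16304 = 140.42439.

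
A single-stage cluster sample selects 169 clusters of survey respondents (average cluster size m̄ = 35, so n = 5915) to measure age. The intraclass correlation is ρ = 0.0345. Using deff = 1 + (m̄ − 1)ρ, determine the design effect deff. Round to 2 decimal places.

deff = 1 + (35 − 1)·0.0345 = 1 + 1.173 = 2.173.

2.17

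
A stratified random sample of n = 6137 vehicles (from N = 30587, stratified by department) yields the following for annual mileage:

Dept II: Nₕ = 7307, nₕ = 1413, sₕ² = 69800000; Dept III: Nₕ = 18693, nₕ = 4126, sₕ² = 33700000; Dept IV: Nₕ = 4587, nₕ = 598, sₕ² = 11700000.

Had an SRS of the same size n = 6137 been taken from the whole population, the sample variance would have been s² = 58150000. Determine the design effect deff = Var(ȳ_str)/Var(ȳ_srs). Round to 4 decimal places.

Var(ȳ_str) = Σ Wₕ²(1−fₕ)sₕ²/nₕ with Wₕ = Nₕ/30587:
  Dept II: (7307/30587)²·(1−1413/7307)·69800000/1413 = 2273.991
  Dept III: (18693/30587)²·(1−4126/18693)·33700000/4126 = 2377.2565
  Dept IV: (4587/30587)²·(1−598/4587)·11700000/598 = 382.65174
  → Var(ȳ_str) = 5033.8992.
Var(ȳ_srs) = (1 − 6137/30587)·58150000/6137 = 7574.1792.
deff = 5033.8992 / 7574.1792 = 0.6646.

0.6646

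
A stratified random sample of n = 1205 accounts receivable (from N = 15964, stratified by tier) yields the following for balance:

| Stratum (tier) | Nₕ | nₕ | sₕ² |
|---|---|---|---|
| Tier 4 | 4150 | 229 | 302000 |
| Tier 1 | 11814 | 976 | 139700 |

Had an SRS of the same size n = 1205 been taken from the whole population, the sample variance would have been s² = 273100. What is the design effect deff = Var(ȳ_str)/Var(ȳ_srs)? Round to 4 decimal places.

Var(ȳ_str) = Σ Wₕ²(1−fₕ)sₕ²/nₕ with Wₕ = Nₕ/15964:
  Tier 4: (4150/15964)²·(1−229/4150)·302000/229 = 84.204046
  Tier 1: (11814/15964)²·(1−976/11814)·139700/976 = 71.913307
  → Var(ȳ_str) = 156.11735.
Var(ȳ_srs) = (1 − 1205/15964)·273100/1205 = 209.53176.
deff = 156.11735 / 209.53176 = 0.7451.

0.7451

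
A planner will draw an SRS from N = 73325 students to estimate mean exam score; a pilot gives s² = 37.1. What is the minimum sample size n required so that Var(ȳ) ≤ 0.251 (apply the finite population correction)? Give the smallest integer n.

Without fpc, n₀ = s²/D = 37.1/0.251 = 147.8088.
With fpc, (1 − n/N)·s²/n ≤ D requires n ≥ n₀/(1 + n₀/N) = 147.8088/(1 + 147.8088/73325) = 147.5114.
Rounding up, n = 148.

148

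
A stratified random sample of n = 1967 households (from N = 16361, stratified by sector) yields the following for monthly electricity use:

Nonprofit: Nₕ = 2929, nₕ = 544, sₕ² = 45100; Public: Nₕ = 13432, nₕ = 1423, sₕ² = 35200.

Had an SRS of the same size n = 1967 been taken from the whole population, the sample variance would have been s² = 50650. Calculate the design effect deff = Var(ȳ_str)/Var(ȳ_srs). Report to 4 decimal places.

0.7535

Var(ȳ_str) = Σ Wₕ²(1−fₕ)sₕ²/nₕ with Wₕ = Nₕ/16361:
  Nonprofit: (2929/16361)²·(1−544/2929)·45100/544 = 2.1635439
  Public: (13432/16361)²·(1−1423/13432)·35200/1423 = 14.906154
  → Var(ȳ_str) = 17.069698.
Var(ȳ_srs) = (1 − 1967/16361)·50650/1967 = 22.654096.
deff = 17.069698 / 22.654096 = 0.7535.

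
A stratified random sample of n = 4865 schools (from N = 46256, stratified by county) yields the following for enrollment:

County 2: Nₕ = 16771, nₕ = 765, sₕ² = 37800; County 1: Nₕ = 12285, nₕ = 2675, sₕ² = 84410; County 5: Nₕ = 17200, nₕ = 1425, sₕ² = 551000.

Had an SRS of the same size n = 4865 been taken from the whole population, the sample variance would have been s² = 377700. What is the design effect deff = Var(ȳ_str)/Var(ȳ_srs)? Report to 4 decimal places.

0.8201

Var(ȳ_str) = Σ Wₕ²(1−fₕ)sₕ²/nₕ with Wₕ = Nₕ/46256:
  County 2: (16771/46256)²·(1−765/16771)·37800/765 = 6.1992048
  County 1: (12285/46256)²·(1−2675/12285)·84410/2675 = 1.7411353
  County 5: (17200/46256)²·(1−1425/17200)·551000/1425 = 49.034122
  → Var(ȳ_str) = 56.974462.
Var(ȳ_srs) = (1 − 4865/46256)·377700/4865 = 69.47075.
deff = 56.974462 / 69.47075 = 0.8201.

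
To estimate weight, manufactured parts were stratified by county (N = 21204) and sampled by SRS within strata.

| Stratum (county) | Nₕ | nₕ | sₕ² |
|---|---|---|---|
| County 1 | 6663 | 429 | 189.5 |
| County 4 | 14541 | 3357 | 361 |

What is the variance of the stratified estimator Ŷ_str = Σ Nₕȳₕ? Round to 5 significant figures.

Var(Ŷ_str) = Σₕ Nₕ²(1 − fₕ)sₕ²/nₕ.
County 1: 6663²·(1 − 429/6663)·189.5/429 = 1.8347992 × 10^7.
County 4: 14541²·(1 − 3357/14541)·361/3357 = 1.7488288 × 10^7.
Sum = 3.583628 × 10^7.

3.5836 × 10^7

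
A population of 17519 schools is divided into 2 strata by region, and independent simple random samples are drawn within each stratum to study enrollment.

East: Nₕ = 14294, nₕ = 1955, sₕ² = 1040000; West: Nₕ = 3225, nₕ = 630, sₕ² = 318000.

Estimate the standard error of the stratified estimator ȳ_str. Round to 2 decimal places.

17.87

Var(ȳ_str) = Σₕ Wₕ²(1 − fₕ)sₕ²/nₕ with Wₕ = Nₕ/N, N = 17519.
East: Wₕ = 0.81591415; term = 0.81591415²·(1 − 0.13677067)·1040000/1955 = 305.7044.
West: Wₕ = 0.18408585; term = 0.18408585²·(1 − 0.19534884)·318000/630 = 13.763695.
Sum = 319.4681.
SE = √(319.4681) = 17.87.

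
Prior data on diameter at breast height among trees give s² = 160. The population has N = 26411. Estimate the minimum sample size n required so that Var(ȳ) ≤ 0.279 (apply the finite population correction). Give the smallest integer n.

562

Without fpc, n₀ = s²/D = 160/0.279 = 573.4767.
With fpc, (1 − n/N)·s²/n ≤ D requires n ≥ n₀/(1 + n₀/N) = 573.4767/(1 + 573.4767/26411) = 561.2891.
Rounding up, n = 562.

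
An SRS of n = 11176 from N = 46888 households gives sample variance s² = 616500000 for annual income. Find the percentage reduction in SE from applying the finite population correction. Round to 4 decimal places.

12.7277

f = n/N = 11176/46888 = 0.23835523.
SE_no-fpc = √(s²/n) = 234.86773; SE_fpc = √((1−f)s²/n) = 204.97438.
Ratio = √(1−f) = 0.87272262. Reduction = 100·(1 − 0.87272262) = 12.7277%.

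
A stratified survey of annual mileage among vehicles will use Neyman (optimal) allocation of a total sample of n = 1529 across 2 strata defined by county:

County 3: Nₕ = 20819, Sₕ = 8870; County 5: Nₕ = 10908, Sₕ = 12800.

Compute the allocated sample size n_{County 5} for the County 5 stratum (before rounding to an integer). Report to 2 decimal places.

Neyman allocation: nₕ = n·NₕSₕ / Σⱼ NⱼSⱼ.
Σ NⱼSⱼ = 20819·8870 + 10908·12800 = 3.2428693 × 10^8.
n_{County 5} = 1529·10908·12800 / (3.2428693 × 10^8) = 658.31.

658.31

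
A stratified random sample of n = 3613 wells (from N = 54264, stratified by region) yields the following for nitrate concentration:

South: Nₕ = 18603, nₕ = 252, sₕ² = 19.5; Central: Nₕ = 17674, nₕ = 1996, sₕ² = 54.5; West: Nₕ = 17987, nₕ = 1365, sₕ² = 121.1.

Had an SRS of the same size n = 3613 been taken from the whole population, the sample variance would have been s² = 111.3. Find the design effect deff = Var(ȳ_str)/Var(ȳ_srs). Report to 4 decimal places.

Var(ȳ_str) = Σ Wₕ²(1−fₕ)sₕ²/nₕ with Wₕ = Nₕ/54264:
  South: (18603/54264)²·(1−252/18603)·19.5/252 = 0.0089712546
  Central: (17674/54264)²·(1−1996/17674)·54.5/1996 = 0.0025694364
  West: (17987/54264)²·(1−1365/17987)·121.1/1365 = 0.0090080315
  → Var(ȳ_str) = 0.020548723.
Var(ȳ_srs) = (1 − 3613/54264)·111.3/3613 = 0.028754341.
deff = 0.020548723 / 0.028754341 = 0.7146.

0.7146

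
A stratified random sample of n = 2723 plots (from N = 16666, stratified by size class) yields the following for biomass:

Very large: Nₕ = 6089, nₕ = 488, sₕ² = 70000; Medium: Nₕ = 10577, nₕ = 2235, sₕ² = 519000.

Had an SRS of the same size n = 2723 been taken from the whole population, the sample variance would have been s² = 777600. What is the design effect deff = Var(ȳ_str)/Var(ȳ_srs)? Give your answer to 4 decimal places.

0.3825

Var(ȳ_str) = Σ Wₕ²(1−fₕ)sₕ²/nₕ with Wₕ = Nₕ/16666:
  Very large: (6089/16666)²·(1−488/6089)·70000/488 = 17.612743
  Medium: (10577/16666)²·(1−2235/10577)·519000/2235 = 73.7666
  → Var(ȳ_str) = 91.379343.
Var(ȳ_srs) = (1 − 2723/16666)·777600/2723 = 238.90952.
deff = 91.379343 / 238.90952 = 0.3825.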